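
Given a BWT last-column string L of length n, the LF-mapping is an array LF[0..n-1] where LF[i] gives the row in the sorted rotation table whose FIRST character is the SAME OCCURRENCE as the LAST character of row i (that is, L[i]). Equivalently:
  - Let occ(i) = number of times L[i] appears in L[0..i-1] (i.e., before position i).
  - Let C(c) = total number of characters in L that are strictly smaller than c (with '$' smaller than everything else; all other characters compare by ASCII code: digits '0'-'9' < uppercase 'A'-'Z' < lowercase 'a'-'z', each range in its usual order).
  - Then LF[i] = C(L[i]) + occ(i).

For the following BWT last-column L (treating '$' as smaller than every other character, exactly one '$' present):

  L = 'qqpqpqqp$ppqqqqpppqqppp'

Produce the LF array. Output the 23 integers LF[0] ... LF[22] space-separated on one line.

Answer: 12 13 1 14 2 15 16 3 0 4 5 17 18 19 20 6 7 8 21 22 9 10 11

Derivation:
Char counts: '$':1, 'p':11, 'q':11
C (first-col start): C('$')=0, C('p')=1, C('q')=12
L[0]='q': occ=0, LF[0]=C('q')+0=12+0=12
L[1]='q': occ=1, LF[1]=C('q')+1=12+1=13
L[2]='p': occ=0, LF[2]=C('p')+0=1+0=1
L[3]='q': occ=2, LF[3]=C('q')+2=12+2=14
L[4]='p': occ=1, LF[4]=C('p')+1=1+1=2
L[5]='q': occ=3, LF[5]=C('q')+3=12+3=15
L[6]='q': occ=4, LF[6]=C('q')+4=12+4=16
L[7]='p': occ=2, LF[7]=C('p')+2=1+2=3
L[8]='$': occ=0, LF[8]=C('$')+0=0+0=0
L[9]='p': occ=3, LF[9]=C('p')+3=1+3=4
L[10]='p': occ=4, LF[10]=C('p')+4=1+4=5
L[11]='q': occ=5, LF[11]=C('q')+5=12+5=17
L[12]='q': occ=6, LF[12]=C('q')+6=12+6=18
L[13]='q': occ=7, LF[13]=C('q')+7=12+7=19
L[14]='q': occ=8, LF[14]=C('q')+8=12+8=20
L[15]='p': occ=5, LF[15]=C('p')+5=1+5=6
L[16]='p': occ=6, LF[16]=C('p')+6=1+6=7
L[17]='p': occ=7, LF[17]=C('p')+7=1+7=8
L[18]='q': occ=9, LF[18]=C('q')+9=12+9=21
L[19]='q': occ=10, LF[19]=C('q')+10=12+10=22
L[20]='p': occ=8, LF[20]=C('p')+8=1+8=9
L[21]='p': occ=9, LF[21]=C('p')+9=1+9=10
L[22]='p': occ=10, LF[22]=C('p')+10=1+10=11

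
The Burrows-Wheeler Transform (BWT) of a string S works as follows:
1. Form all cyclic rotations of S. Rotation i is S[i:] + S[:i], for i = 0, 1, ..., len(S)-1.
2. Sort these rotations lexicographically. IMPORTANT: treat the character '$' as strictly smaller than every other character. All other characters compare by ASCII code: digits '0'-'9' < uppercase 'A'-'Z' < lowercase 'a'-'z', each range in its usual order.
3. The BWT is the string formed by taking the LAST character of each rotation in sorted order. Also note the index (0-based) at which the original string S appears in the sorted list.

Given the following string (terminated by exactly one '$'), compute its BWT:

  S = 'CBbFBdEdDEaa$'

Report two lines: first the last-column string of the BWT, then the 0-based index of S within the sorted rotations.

All 13 rotations (rotation i = S[i:]+S[:i]):
  rot[0] = CBbFBdEdDEaa$
  rot[1] = BbFBdEdDEaa$C
  rot[2] = bFBdEdDEaa$CB
  rot[3] = FBdEdDEaa$CBb
  rot[4] = BdEdDEaa$CBbF
  rot[5] = dEdDEaa$CBbFB
  rot[6] = EdDEaa$CBbFBd
  rot[7] = dDEaa$CBbFBdE
  rot[8] = DEaa$CBbFBdEd
  rot[9] = Eaa$CBbFBdEdD
  rot[10] = aa$CBbFBdEdDE
  rot[11] = a$CBbFBdEdDEa
  rot[12] = $CBbFBdEdDEaa
Sorted (with $ < everything):
  sorted[0] = $CBbFBdEdDEaa  (last char: 'a')
  sorted[1] = BbFBdEdDEaa$C  (last char: 'C')
  sorted[2] = BdEdDEaa$CBbF  (last char: 'F')
  sorted[3] = CBbFBdEdDEaa$  (last char: '$')
  sorted[4] = DEaa$CBbFBdEd  (last char: 'd')
  sorted[5] = Eaa$CBbFBdEdD  (last char: 'D')
  sorted[6] = EdDEaa$CBbFBd  (last char: 'd')
  sorted[7] = FBdEdDEaa$CBb  (last char: 'b')
  sorted[8] = a$CBbFBdEdDEa  (last char: 'a')
  sorted[9] = aa$CBbFBdEdDE  (last char: 'E')
  sorted[10] = bFBdEdDEaa$CB  (last char: 'B')
  sorted[11] = dDEaa$CBbFBdE  (last char: 'E')
  sorted[12] = dEdDEaa$CBbFB  (last char: 'B')
Last column: aCF$dDdbaEBEB
Original string S is at sorted index 3

Answer: aCF$dDdbaEBEB
3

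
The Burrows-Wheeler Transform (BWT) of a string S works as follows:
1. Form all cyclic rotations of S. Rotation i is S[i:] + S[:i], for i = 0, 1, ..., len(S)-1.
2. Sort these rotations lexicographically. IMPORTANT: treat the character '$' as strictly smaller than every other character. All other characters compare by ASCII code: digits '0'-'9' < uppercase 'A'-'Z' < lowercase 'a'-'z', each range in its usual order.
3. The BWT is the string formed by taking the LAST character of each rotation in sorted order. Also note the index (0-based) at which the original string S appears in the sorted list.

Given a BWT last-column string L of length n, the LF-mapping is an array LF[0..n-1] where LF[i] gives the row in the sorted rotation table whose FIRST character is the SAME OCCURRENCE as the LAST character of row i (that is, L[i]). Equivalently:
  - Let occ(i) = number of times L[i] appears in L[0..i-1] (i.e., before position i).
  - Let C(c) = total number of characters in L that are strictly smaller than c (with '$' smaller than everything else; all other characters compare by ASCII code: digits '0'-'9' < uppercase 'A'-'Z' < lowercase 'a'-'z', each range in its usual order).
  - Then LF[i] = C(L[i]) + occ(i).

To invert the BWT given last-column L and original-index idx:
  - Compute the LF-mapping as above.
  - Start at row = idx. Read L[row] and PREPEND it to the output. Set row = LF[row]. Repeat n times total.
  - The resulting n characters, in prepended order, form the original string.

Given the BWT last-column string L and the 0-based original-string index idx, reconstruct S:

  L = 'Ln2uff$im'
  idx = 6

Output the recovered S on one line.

Answer: muffin2L$

Derivation:
LF mapping: 2 7 1 8 3 4 0 5 6
Walk LF starting at row 6, prepending L[row]:
  step 1: row=6, L[6]='$', prepend. Next row=LF[6]=0
  step 2: row=0, L[0]='L', prepend. Next row=LF[0]=2
  step 3: row=2, L[2]='2', prepend. Next row=LF[2]=1
  step 4: row=1, L[1]='n', prepend. Next row=LF[1]=7
  step 5: row=7, L[7]='i', prepend. Next row=LF[7]=5
  step 6: row=5, L[5]='f', prepend. Next row=LF[5]=4
  step 7: row=4, L[4]='f', prepend. Next row=LF[4]=3
  step 8: row=3, L[3]='u', prepend. Next row=LF[3]=8
  step 9: row=8, L[8]='m', prepend. Next row=LF[8]=6
Reversed output: muffin2L$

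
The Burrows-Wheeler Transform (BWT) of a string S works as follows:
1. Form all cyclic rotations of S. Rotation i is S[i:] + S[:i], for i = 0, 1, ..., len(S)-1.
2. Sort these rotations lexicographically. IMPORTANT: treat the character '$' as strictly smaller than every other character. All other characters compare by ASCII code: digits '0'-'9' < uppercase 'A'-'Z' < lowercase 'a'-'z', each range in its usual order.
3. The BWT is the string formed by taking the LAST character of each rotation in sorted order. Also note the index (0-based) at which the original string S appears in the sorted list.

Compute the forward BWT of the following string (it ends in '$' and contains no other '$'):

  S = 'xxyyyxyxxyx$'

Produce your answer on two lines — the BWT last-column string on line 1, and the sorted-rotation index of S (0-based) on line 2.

Answer: xyy$xyxxxyyx
3

Derivation:
All 12 rotations (rotation i = S[i:]+S[:i]):
  rot[0] = xxyyyxyxxyx$
  rot[1] = xyyyxyxxyx$x
  rot[2] = yyyxyxxyx$xx
  rot[3] = yyxyxxyx$xxy
  rot[4] = yxyxxyx$xxyy
  rot[5] = xyxxyx$xxyyy
  rot[6] = yxxyx$xxyyyx
  rot[7] = xxyx$xxyyyxy
  rot[8] = xyx$xxyyyxyx
  rot[9] = yx$xxyyyxyxx
  rot[10] = x$xxyyyxyxxy
  rot[11] = $xxyyyxyxxyx
Sorted (with $ < everything):
  sorted[0] = $xxyyyxyxxyx  (last char: 'x')
  sorted[1] = x$xxyyyxyxxy  (last char: 'y')
  sorted[2] = xxyx$xxyyyxy  (last char: 'y')
  sorted[3] = xxyyyxyxxyx$  (last char: '$')
  sorted[4] = xyx$xxyyyxyx  (last char: 'x')
  sorted[5] = xyxxyx$xxyyy  (last char: 'y')
  sorted[6] = xyyyxyxxyx$x  (last char: 'x')
  sorted[7] = yx$xxyyyxyxx  (last char: 'x')
  sorted[8] = yxxyx$xxyyyx  (last char: 'x')
  sorted[9] = yxyxxyx$xxyy  (last char: 'y')
  sorted[10] = yyxyxxyx$xxy  (last char: 'y')
  sorted[11] = yyyxyxxyx$xx  (last char: 'x')
Last column: xyy$xyxxxyyx
Original string S is at sorted index 3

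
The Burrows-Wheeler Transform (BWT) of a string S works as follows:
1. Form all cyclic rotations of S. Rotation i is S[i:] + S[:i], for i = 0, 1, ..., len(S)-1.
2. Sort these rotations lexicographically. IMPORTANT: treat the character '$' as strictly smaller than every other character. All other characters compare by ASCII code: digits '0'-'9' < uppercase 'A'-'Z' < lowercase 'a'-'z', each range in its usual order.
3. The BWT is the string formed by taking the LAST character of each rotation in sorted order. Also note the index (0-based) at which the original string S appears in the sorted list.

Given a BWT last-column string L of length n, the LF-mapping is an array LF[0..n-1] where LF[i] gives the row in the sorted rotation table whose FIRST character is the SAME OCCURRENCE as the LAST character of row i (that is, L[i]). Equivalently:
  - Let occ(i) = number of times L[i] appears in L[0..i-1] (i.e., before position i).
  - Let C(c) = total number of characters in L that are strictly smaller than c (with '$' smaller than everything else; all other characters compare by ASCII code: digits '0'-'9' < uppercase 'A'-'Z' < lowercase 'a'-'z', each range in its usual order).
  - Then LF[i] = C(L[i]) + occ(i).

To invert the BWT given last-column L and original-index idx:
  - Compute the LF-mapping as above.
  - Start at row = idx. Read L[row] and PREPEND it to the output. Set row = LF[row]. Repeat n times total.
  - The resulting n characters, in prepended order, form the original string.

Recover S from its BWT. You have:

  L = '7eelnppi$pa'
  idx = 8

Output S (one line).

LF mapping: 1 3 4 6 7 8 9 5 0 10 2
Walk LF starting at row 8, prepending L[row]:
  step 1: row=8, L[8]='$', prepend. Next row=LF[8]=0
  step 2: row=0, L[0]='7', prepend. Next row=LF[0]=1
  step 3: row=1, L[1]='e', prepend. Next row=LF[1]=3
  step 4: row=3, L[3]='l', prepend. Next row=LF[3]=6
  step 5: row=6, L[6]='p', prepend. Next row=LF[6]=9
  step 6: row=9, L[9]='p', prepend. Next row=LF[9]=10
  step 7: row=10, L[10]='a', prepend. Next row=LF[10]=2
  step 8: row=2, L[2]='e', prepend. Next row=LF[2]=4
  step 9: row=4, L[4]='n', prepend. Next row=LF[4]=7
  step 10: row=7, L[7]='i', prepend. Next row=LF[7]=5
  step 11: row=5, L[5]='p', prepend. Next row=LF[5]=8
Reversed output: pineapple7$

Answer: pineapple7$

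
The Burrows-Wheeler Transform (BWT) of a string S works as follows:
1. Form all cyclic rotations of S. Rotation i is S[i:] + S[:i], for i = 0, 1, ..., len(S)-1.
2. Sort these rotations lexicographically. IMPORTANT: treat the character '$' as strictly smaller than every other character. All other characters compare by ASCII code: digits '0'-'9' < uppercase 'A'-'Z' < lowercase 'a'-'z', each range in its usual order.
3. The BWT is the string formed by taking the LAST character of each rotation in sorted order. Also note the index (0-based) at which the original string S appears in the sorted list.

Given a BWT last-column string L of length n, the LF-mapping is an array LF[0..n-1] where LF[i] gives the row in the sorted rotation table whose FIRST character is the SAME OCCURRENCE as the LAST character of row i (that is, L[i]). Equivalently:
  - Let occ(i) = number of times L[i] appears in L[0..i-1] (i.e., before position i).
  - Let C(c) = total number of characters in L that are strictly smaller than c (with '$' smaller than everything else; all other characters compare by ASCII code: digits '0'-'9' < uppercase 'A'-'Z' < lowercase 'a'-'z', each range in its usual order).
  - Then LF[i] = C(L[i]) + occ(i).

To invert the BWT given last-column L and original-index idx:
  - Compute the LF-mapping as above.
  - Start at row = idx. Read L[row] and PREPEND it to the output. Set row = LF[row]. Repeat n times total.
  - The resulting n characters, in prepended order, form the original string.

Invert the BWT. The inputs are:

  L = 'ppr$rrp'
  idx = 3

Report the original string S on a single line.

LF mapping: 1 2 4 0 5 6 3
Walk LF starting at row 3, prepending L[row]:
  step 1: row=3, L[3]='$', prepend. Next row=LF[3]=0
  step 2: row=0, L[0]='p', prepend. Next row=LF[0]=1
  step 3: row=1, L[1]='p', prepend. Next row=LF[1]=2
  step 4: row=2, L[2]='r', prepend. Next row=LF[2]=4
  step 5: row=4, L[4]='r', prepend. Next row=LF[4]=5
  step 6: row=5, L[5]='r', prepend. Next row=LF[5]=6
  step 7: row=6, L[6]='p', prepend. Next row=LF[6]=3
Reversed output: prrrpp$

Answer: prrrpp$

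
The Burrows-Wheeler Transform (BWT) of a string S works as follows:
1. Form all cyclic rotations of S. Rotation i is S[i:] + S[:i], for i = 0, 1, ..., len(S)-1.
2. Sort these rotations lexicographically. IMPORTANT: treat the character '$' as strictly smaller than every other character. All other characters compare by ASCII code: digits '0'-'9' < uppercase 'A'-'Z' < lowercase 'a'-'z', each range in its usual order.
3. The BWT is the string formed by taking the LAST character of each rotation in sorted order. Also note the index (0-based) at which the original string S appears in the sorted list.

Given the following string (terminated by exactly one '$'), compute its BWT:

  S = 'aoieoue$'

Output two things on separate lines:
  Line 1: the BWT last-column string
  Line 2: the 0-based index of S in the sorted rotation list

Answer: e$uioaeo
1

Derivation:
All 8 rotations (rotation i = S[i:]+S[:i]):
  rot[0] = aoieoue$
  rot[1] = oieoue$a
  rot[2] = ieoue$ao
  rot[3] = eoue$aoi
  rot[4] = oue$aoie
  rot[5] = ue$aoieo
  rot[6] = e$aoieou
  rot[7] = $aoieoue
Sorted (with $ < everything):
  sorted[0] = $aoieoue  (last char: 'e')
  sorted[1] = aoieoue$  (last char: '$')
  sorted[2] = e$aoieou  (last char: 'u')
  sorted[3] = eoue$aoi  (last char: 'i')
  sorted[4] = ieoue$ao  (last char: 'o')
  sorted[5] = oieoue$a  (last char: 'a')
  sorted[6] = oue$aoie  (last char: 'e')
  sorted[7] = ue$aoieo  (last char: 'o')
Last column: e$uioaeo
Original string S is at sorted index 1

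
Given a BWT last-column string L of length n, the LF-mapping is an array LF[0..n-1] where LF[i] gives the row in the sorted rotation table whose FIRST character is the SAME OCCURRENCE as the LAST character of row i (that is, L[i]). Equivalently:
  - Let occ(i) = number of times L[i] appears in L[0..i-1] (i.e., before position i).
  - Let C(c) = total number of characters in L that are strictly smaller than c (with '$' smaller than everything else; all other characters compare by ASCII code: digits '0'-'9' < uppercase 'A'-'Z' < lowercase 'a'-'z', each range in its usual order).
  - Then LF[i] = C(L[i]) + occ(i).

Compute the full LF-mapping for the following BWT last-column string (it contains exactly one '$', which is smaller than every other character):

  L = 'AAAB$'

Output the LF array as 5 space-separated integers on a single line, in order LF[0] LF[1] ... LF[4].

Answer: 1 2 3 4 0

Derivation:
Char counts: '$':1, 'A':3, 'B':1
C (first-col start): C('$')=0, C('A')=1, C('B')=4
L[0]='A': occ=0, LF[0]=C('A')+0=1+0=1
L[1]='A': occ=1, LF[1]=C('A')+1=1+1=2
L[2]='A': occ=2, LF[2]=C('A')+2=1+2=3
L[3]='B': occ=0, LF[3]=C('B')+0=4+0=4
L[4]='$': occ=0, LF[4]=C('$')+0=0+0=0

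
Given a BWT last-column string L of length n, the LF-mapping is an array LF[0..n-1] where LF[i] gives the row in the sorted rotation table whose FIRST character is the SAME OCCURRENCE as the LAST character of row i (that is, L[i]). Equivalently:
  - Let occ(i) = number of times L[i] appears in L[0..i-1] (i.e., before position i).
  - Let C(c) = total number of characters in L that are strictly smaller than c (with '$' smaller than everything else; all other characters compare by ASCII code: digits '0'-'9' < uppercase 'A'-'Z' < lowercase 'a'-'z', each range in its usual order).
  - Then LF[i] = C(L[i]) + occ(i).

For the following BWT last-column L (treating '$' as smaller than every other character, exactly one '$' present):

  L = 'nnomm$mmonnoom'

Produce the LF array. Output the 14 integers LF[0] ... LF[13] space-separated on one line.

Char counts: '$':1, 'm':5, 'n':4, 'o':4
C (first-col start): C('$')=0, C('m')=1, C('n')=6, C('o')=10
L[0]='n': occ=0, LF[0]=C('n')+0=6+0=6
L[1]='n': occ=1, LF[1]=C('n')+1=6+1=7
L[2]='o': occ=0, LF[2]=C('o')+0=10+0=10
L[3]='m': occ=0, LF[3]=C('m')+0=1+0=1
L[4]='m': occ=1, LF[4]=C('m')+1=1+1=2
L[5]='$': occ=0, LF[5]=C('$')+0=0+0=0
L[6]='m': occ=2, LF[6]=C('m')+2=1+2=3
L[7]='m': occ=3, LF[7]=C('m')+3=1+3=4
L[8]='o': occ=1, LF[8]=C('o')+1=10+1=11
L[9]='n': occ=2, LF[9]=C('n')+2=6+2=8
L[10]='n': occ=3, LF[10]=C('n')+3=6+3=9
L[11]='o': occ=2, LF[11]=C('o')+2=10+2=12
L[12]='o': occ=3, LF[12]=C('o')+3=10+3=13
L[13]='m': occ=4, LF[13]=C('m')+4=1+4=5

Answer: 6 7 10 1 2 0 3 4 11 8 9 12 13 5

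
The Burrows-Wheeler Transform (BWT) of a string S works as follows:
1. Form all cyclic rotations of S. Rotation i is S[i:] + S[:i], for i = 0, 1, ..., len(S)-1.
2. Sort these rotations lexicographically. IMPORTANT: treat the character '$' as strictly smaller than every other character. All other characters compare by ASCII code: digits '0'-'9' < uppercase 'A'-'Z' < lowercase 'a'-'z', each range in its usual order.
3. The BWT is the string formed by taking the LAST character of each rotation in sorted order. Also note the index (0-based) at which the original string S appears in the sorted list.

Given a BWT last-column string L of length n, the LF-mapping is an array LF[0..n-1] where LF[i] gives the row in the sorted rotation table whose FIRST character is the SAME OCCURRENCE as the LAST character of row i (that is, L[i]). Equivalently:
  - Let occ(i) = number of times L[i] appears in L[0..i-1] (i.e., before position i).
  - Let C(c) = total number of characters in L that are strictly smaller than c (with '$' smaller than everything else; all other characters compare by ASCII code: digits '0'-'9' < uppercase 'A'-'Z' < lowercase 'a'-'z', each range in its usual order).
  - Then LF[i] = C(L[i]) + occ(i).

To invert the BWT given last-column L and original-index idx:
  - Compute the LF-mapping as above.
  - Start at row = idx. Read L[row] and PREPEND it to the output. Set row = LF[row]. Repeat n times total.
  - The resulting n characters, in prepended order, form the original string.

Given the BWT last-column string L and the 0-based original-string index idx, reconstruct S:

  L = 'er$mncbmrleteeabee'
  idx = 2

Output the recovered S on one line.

LF mapping: 5 15 0 12 14 4 2 13 16 11 6 17 7 8 1 3 9 10
Walk LF starting at row 2, prepending L[row]:
  step 1: row=2, L[2]='$', prepend. Next row=LF[2]=0
  step 2: row=0, L[0]='e', prepend. Next row=LF[0]=5
  step 3: row=5, L[5]='c', prepend. Next row=LF[5]=4
  step 4: row=4, L[4]='n', prepend. Next row=LF[4]=14
  step 5: row=14, L[14]='a', prepend. Next row=LF[14]=1
  step 6: row=1, L[1]='r', prepend. Next row=LF[1]=15
  step 7: row=15, L[15]='b', prepend. Next row=LF[15]=3
  step 8: row=3, L[3]='m', prepend. Next row=LF[3]=12
  step 9: row=12, L[12]='e', prepend. Next row=LF[12]=7
  step 10: row=7, L[7]='m', prepend. Next row=LF[7]=13
  step 11: row=13, L[13]='e', prepend. Next row=LF[13]=8
  step 12: row=8, L[8]='r', prepend. Next row=LF[8]=16
  step 13: row=16, L[16]='e', prepend. Next row=LF[16]=9
  step 14: row=9, L[9]='l', prepend. Next row=LF[9]=11
  step 15: row=11, L[11]='t', prepend. Next row=LF[11]=17
  step 16: row=17, L[17]='e', prepend. Next row=LF[17]=10
  step 17: row=10, L[10]='e', prepend. Next row=LF[10]=6
  step 18: row=6, L[6]='b', prepend. Next row=LF[6]=2
Reversed output: beetleremembrance$

Answer: beetleremembrance$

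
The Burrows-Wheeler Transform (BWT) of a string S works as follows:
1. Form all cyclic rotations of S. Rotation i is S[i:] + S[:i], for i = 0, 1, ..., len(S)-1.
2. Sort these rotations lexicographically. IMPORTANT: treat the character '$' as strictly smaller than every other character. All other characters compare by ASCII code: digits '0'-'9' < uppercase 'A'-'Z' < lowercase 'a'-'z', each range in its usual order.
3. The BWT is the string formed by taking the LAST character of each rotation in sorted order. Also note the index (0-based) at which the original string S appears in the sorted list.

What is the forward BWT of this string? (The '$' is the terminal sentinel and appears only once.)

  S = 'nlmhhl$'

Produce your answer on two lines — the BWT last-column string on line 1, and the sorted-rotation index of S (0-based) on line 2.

Answer: lmhhnl$
6

Derivation:
All 7 rotations (rotation i = S[i:]+S[:i]):
  rot[0] = nlmhhl$
  rot[1] = lmhhl$n
  rot[2] = mhhl$nl
  rot[3] = hhl$nlm
  rot[4] = hl$nlmh
  rot[5] = l$nlmhh
  rot[6] = $nlmhhl
Sorted (with $ < everything):
  sorted[0] = $nlmhhl  (last char: 'l')
  sorted[1] = hhl$nlm  (last char: 'm')
  sorted[2] = hl$nlmh  (last char: 'h')
  sorted[3] = l$nlmhh  (last char: 'h')
  sorted[4] = lmhhl$n  (last char: 'n')
  sorted[5] = mhhl$nl  (last char: 'l')
  sorted[6] = nlmhhl$  (last char: '$')
Last column: lmhhnl$
Original string S is at sorted index 6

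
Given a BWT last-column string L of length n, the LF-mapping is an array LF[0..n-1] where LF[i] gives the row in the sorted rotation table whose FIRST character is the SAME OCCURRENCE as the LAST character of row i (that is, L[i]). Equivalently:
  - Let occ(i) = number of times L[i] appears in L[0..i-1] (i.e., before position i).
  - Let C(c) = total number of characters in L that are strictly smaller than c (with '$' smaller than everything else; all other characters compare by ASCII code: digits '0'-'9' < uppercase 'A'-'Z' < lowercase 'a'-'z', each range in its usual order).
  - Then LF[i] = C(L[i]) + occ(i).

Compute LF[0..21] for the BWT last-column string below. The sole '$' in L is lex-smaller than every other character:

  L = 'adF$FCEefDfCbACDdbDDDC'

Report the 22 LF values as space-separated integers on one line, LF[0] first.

Char counts: '$':1, 'A':1, 'C':4, 'D':5, 'E':1, 'F':2, 'a':1, 'b':2, 'd':2, 'e':1, 'f':2
C (first-col start): C('$')=0, C('A')=1, C('C')=2, C('D')=6, C('E')=11, C('F')=12, C('a')=14, C('b')=15, C('d')=17, C('e')=19, C('f')=20
L[0]='a': occ=0, LF[0]=C('a')+0=14+0=14
L[1]='d': occ=0, LF[1]=C('d')+0=17+0=17
L[2]='F': occ=0, LF[2]=C('F')+0=12+0=12
L[3]='$': occ=0, LF[3]=C('$')+0=0+0=0
L[4]='F': occ=1, LF[4]=C('F')+1=12+1=13
L[5]='C': occ=0, LF[5]=C('C')+0=2+0=2
L[6]='E': occ=0, LF[6]=C('E')+0=11+0=11
L[7]='e': occ=0, LF[7]=C('e')+0=19+0=19
L[8]='f': occ=0, LF[8]=C('f')+0=20+0=20
L[9]='D': occ=0, LF[9]=C('D')+0=6+0=6
L[10]='f': occ=1, LF[10]=C('f')+1=20+1=21
L[11]='C': occ=1, LF[11]=C('C')+1=2+1=3
L[12]='b': occ=0, LF[12]=C('b')+0=15+0=15
L[13]='A': occ=0, LF[13]=C('A')+0=1+0=1
L[14]='C': occ=2, LF[14]=C('C')+2=2+2=4
L[15]='D': occ=1, LF[15]=C('D')+1=6+1=7
L[16]='d': occ=1, LF[16]=C('d')+1=17+1=18
L[17]='b': occ=1, LF[17]=C('b')+1=15+1=16
L[18]='D': occ=2, LF[18]=C('D')+2=6+2=8
L[19]='D': occ=3, LF[19]=C('D')+3=6+3=9
L[20]='D': occ=4, LF[20]=C('D')+4=6+4=10
L[21]='C': occ=3, LF[21]=C('C')+3=2+3=5

Answer: 14 17 12 0 13 2 11 19 20 6 21 3 15 1 4 7 18 16 8 9 10 5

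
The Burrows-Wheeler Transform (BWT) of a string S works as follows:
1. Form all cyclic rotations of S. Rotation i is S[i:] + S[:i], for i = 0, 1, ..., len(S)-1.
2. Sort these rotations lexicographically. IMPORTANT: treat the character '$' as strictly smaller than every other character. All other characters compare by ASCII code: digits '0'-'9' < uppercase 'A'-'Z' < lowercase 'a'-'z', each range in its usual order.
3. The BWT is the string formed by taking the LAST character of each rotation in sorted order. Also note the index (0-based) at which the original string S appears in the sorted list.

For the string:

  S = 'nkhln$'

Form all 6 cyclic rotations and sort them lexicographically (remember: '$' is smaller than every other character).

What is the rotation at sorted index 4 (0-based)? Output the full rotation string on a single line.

All 6 rotations (rotation i = S[i:]+S[:i]):
  rot[0] = nkhln$
  rot[1] = khln$n
  rot[2] = hln$nk
  rot[3] = ln$nkh
  rot[4] = n$nkhl
  rot[5] = $nkhln
Sorted (with $ < everything):
  sorted[0] = $nkhln
  sorted[1] = hln$nk
  sorted[2] = khln$n
  sorted[3] = ln$nkh
  sorted[4] = n$nkhl
  sorted[5] = nkhln$
sorted[4] = n$nkhl

Answer: n$nkhl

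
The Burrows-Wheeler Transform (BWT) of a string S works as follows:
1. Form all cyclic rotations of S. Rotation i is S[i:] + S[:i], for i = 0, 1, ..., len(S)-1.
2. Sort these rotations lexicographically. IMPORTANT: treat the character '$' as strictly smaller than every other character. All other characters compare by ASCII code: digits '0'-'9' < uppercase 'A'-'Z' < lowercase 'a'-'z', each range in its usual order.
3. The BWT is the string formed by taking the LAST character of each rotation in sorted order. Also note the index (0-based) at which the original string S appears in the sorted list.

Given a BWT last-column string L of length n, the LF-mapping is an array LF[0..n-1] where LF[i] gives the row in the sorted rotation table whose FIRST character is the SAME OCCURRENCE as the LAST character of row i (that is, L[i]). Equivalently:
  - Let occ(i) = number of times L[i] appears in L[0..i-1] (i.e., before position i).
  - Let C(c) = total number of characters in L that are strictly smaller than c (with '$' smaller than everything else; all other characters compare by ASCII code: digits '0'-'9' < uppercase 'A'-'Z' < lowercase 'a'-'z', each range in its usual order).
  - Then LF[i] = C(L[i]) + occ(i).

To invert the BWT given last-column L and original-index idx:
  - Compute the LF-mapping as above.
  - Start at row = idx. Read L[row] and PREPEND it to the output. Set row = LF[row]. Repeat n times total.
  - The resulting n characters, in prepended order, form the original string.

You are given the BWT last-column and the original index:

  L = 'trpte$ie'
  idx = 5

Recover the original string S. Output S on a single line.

LF mapping: 6 5 4 7 1 0 3 2
Walk LF starting at row 5, prepending L[row]:
  step 1: row=5, L[5]='$', prepend. Next row=LF[5]=0
  step 2: row=0, L[0]='t', prepend. Next row=LF[0]=6
  step 3: row=6, L[6]='i', prepend. Next row=LF[6]=3
  step 4: row=3, L[3]='t', prepend. Next row=LF[3]=7
  step 5: row=7, L[7]='e', prepend. Next row=LF[7]=2
  step 6: row=2, L[2]='p', prepend. Next row=LF[2]=4
  step 7: row=4, L[4]='e', prepend. Next row=LF[4]=1
  step 8: row=1, L[1]='r', prepend. Next row=LF[1]=5
Reversed output: repetit$

Answer: repetit$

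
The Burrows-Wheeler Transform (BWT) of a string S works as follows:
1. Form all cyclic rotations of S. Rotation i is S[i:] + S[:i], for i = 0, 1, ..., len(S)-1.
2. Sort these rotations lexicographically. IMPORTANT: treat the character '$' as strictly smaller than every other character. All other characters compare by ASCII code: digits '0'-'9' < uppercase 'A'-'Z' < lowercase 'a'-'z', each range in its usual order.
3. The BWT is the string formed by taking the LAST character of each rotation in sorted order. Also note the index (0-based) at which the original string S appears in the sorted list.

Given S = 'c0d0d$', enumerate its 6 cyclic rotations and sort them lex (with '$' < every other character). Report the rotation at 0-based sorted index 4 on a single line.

Answer: d$c0d0

Derivation:
All 6 rotations (rotation i = S[i:]+S[:i]):
  rot[0] = c0d0d$
  rot[1] = 0d0d$c
  rot[2] = d0d$c0
  rot[3] = 0d$c0d
  rot[4] = d$c0d0
  rot[5] = $c0d0d
Sorted (with $ < everything):
  sorted[0] = $c0d0d
  sorted[1] = 0d$c0d
  sorted[2] = 0d0d$c
  sorted[3] = c0d0d$
  sorted[4] = d$c0d0
  sorted[5] = d0d$c0
sorted[4] = d$c0d0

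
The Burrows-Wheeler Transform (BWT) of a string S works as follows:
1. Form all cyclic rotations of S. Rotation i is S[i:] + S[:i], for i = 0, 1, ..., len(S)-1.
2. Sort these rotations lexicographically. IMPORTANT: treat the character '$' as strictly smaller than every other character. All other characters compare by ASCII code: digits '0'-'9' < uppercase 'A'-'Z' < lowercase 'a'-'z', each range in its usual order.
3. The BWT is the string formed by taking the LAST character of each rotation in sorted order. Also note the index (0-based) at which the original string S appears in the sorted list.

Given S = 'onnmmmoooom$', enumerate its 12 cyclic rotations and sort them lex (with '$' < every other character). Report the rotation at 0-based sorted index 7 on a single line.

All 12 rotations (rotation i = S[i:]+S[:i]):
  rot[0] = onnmmmoooom$
  rot[1] = nnmmmoooom$o
  rot[2] = nmmmoooom$on
  rot[3] = mmmoooom$onn
  rot[4] = mmoooom$onnm
  rot[5] = moooom$onnmm
  rot[6] = oooom$onnmmm
  rot[7] = ooom$onnmmmo
  rot[8] = oom$onnmmmoo
  rot[9] = om$onnmmmooo
  rot[10] = m$onnmmmoooo
  rot[11] = $onnmmmoooom
Sorted (with $ < everything):
  sorted[0] = $onnmmmoooom
  sorted[1] = m$onnmmmoooo
  sorted[2] = mmmoooom$onn
  sorted[3] = mmoooom$onnm
  sorted[4] = moooom$onnmm
  sorted[5] = nmmmoooom$on
  sorted[6] = nnmmmoooom$o
  sorted[7] = om$onnmmmooo
  sorted[8] = onnmmmoooom$
  sorted[9] = oom$onnmmmoo
  sorted[10] = ooom$onnmmmo
  sorted[11] = oooom$onnmmm
sorted[7] = om$onnmmmooo

Answer: om$onnmmmooo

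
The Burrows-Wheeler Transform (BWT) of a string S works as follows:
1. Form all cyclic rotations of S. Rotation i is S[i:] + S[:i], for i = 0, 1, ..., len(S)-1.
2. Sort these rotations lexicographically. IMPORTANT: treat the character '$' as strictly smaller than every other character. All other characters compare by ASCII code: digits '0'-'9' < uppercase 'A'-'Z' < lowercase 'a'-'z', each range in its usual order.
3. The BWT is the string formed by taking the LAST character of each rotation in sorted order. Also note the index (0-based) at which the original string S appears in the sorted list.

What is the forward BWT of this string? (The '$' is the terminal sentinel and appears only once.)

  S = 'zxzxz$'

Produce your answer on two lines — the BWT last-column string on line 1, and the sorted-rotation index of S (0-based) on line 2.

Answer: zzzxx$
5

Derivation:
All 6 rotations (rotation i = S[i:]+S[:i]):
  rot[0] = zxzxz$
  rot[1] = xzxz$z
  rot[2] = zxz$zx
  rot[3] = xz$zxz
  rot[4] = z$zxzx
  rot[5] = $zxzxz
Sorted (with $ < everything):
  sorted[0] = $zxzxz  (last char: 'z')
  sorted[1] = xz$zxz  (last char: 'z')
  sorted[2] = xzxz$z  (last char: 'z')
  sorted[3] = z$zxzx  (last char: 'x')
  sorted[4] = zxz$zx  (last char: 'x')
  sorted[5] = zxzxz$  (last char: '$')
Last column: zzzxx$
Original string S is at sorted index 5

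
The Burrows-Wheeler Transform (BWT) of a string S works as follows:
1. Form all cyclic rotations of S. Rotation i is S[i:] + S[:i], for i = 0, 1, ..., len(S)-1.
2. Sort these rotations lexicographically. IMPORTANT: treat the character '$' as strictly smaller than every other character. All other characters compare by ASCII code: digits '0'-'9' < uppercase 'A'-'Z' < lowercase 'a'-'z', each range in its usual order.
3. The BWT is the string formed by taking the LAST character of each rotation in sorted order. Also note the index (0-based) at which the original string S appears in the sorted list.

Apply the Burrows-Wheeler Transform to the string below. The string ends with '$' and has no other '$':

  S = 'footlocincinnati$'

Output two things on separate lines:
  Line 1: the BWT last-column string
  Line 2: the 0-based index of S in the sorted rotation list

All 17 rotations (rotation i = S[i:]+S[:i]):
  rot[0] = footlocincinnati$
  rot[1] = ootlocincinnati$f
  rot[2] = otlocincinnati$fo
  rot[3] = tlocincinnati$foo
  rot[4] = locincinnati$foot
  rot[5] = ocincinnati$footl
  rot[6] = cincinnati$footlo
  rot[7] = incinnati$footloc
  rot[8] = ncinnati$footloci
  rot[9] = cinnati$footlocin
  rot[10] = innati$footlocinc
  rot[11] = nnati$footlocinci
  rot[12] = nati$footlocincin
  rot[13] = ati$footlocincinn
  rot[14] = ti$footlocincinna
  rot[15] = i$footlocincinnat
  rot[16] = $footlocincinnati
Sorted (with $ < everything):
  sorted[0] = $footlocincinnati  (last char: 'i')
  sorted[1] = ati$footlocincinn  (last char: 'n')
  sorted[2] = cincinnati$footlo  (last char: 'o')
  sorted[3] = cinnati$footlocin  (last char: 'n')
  sorted[4] = footlocincinnati$  (last char: '$')
  sorted[5] = i$footlocincinnat  (last char: 't')
  sorted[6] = incinnati$footloc  (last char: 'c')
  sorted[7] = innati$footlocinc  (last char: 'c')
  sorted[8] = locincinnati$foot  (last char: 't')
  sorted[9] = nati$footlocincin  (last char: 'n')
  sorted[10] = ncinnati$footloci  (last char: 'i')
  sorted[11] = nnati$footlocinci  (last char: 'i')
  sorted[12] = ocincinnati$footl  (last char: 'l')
  sorted[13] = ootlocincinnati$f  (last char: 'f')
  sorted[14] = otlocincinnati$fo  (last char: 'o')
  sorted[15] = ti$footlocincinna  (last char: 'a')
  sorted[16] = tlocincinnati$foo  (last char: 'o')
Last column: inon$tcctniilfoao
Original string S is at sorted index 4

Answer: inon$tcctniilfoao
4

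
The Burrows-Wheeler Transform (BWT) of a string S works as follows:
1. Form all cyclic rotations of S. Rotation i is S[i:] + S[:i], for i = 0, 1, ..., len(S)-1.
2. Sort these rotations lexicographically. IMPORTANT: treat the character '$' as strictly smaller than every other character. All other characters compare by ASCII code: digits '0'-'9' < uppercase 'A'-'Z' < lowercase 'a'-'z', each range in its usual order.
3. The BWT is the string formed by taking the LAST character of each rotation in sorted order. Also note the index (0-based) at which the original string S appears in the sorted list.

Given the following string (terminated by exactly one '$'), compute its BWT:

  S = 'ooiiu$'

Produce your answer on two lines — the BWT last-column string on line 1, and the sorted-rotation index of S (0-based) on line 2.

All 6 rotations (rotation i = S[i:]+S[:i]):
  rot[0] = ooiiu$
  rot[1] = oiiu$o
  rot[2] = iiu$oo
  rot[3] = iu$ooi
  rot[4] = u$ooii
  rot[5] = $ooiiu
Sorted (with $ < everything):
  sorted[0] = $ooiiu  (last char: 'u')
  sorted[1] = iiu$oo  (last char: 'o')
  sorted[2] = iu$ooi  (last char: 'i')
  sorted[3] = oiiu$o  (last char: 'o')
  sorted[4] = ooiiu$  (last char: '$')
  sorted[5] = u$ooii  (last char: 'i')
Last column: uoio$i
Original string S is at sorted index 4

Answer: uoio$i
4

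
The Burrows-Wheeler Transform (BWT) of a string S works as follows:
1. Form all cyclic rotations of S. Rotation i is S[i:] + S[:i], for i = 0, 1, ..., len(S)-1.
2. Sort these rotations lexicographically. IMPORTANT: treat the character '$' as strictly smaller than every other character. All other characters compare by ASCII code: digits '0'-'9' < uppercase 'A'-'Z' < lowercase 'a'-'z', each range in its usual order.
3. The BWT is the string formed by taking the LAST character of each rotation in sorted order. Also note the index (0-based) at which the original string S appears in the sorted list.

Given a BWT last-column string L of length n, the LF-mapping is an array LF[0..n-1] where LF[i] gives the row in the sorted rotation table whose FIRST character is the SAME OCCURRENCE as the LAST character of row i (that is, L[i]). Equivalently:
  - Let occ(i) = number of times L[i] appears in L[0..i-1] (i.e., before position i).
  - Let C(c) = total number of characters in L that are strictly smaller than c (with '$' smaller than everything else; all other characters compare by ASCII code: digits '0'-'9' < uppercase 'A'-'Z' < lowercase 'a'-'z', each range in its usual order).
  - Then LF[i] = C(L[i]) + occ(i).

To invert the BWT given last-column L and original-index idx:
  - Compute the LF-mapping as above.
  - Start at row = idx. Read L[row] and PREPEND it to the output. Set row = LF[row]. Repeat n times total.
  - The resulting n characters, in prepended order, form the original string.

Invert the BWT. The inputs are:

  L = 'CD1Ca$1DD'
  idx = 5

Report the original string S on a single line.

LF mapping: 3 5 1 4 8 0 2 6 7
Walk LF starting at row 5, prepending L[row]:
  step 1: row=5, L[5]='$', prepend. Next row=LF[5]=0
  step 2: row=0, L[0]='C', prepend. Next row=LF[0]=3
  step 3: row=3, L[3]='C', prepend. Next row=LF[3]=4
  step 4: row=4, L[4]='a', prepend. Next row=LF[4]=8
  step 5: row=8, L[8]='D', prepend. Next row=LF[8]=7
  step 6: row=7, L[7]='D', prepend. Next row=LF[7]=6
  step 7: row=6, L[6]='1', prepend. Next row=LF[6]=2
  step 8: row=2, L[2]='1', prepend. Next row=LF[2]=1
  step 9: row=1, L[1]='D', prepend. Next row=LF[1]=5
Reversed output: D11DDaCC$

Answer: D11DDaCC$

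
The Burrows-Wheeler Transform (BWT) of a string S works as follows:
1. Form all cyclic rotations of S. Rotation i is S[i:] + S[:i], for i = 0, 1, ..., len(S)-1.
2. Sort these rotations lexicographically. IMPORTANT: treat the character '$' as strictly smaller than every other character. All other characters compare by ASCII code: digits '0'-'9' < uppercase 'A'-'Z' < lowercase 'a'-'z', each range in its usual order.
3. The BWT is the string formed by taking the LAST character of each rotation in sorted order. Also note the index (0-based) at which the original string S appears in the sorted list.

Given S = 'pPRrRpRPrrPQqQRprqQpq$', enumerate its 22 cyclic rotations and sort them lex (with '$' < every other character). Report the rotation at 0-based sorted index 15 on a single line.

All 22 rotations (rotation i = S[i:]+S[:i]):
  rot[0] = pPRrRpRPrrPQqQRprqQpq$
  rot[1] = PRrRpRPrrPQqQRprqQpq$p
  rot[2] = RrRpRPrrPQqQRprqQpq$pP
  rot[3] = rRpRPrrPQqQRprqQpq$pPR
  rot[4] = RpRPrrPQqQRprqQpq$pPRr
  rot[5] = pRPrrPQqQRprqQpq$pPRrR
  rot[6] = RPrrPQqQRprqQpq$pPRrRp
  rot[7] = PrrPQqQRprqQpq$pPRrRpR
  rot[8] = rrPQqQRprqQpq$pPRrRpRP
  rot[9] = rPQqQRprqQpq$pPRrRpRPr
  rot[10] = PQqQRprqQpq$pPRrRpRPrr
  rot[11] = QqQRprqQpq$pPRrRpRPrrP
  rot[12] = qQRprqQpq$pPRrRpRPrrPQ
  rot[13] = QRprqQpq$pPRrRpRPrrPQq
  rot[14] = RprqQpq$pPRrRpRPrrPQqQ
  rot[15] = prqQpq$pPRrRpRPrrPQqQR
  rot[16] = rqQpq$pPRrRpRPrrPQqQRp
  rot[17] = qQpq$pPRrRpRPrrPQqQRpr
  rot[18] = Qpq$pPRrRpRPrrPQqQRprq
  rot[19] = pq$pPRrRpRPrrPQqQRprqQ
  rot[20] = q$pPRrRpRPrrPQqQRprqQp
  rot[21] = $pPRrRpRPrrPQqQRprqQpq
Sorted (with $ < everything):
  sorted[0] = $pPRrRpRPrrPQqQRprqQpq
  sorted[1] = PQqQRprqQpq$pPRrRpRPrr
  sorted[2] = PRrRpRPrrPQqQRprqQpq$p
  sorted[3] = PrrPQqQRprqQpq$pPRrRpR
  sorted[4] = QRprqQpq$pPRrRpRPrrPQq
  sorted[5] = Qpq$pPRrRpRPrrPQqQRprq
  sorted[6] = QqQRprqQpq$pPRrRpRPrrP
  sorted[7] = RPrrPQqQRprqQpq$pPRrRp
  sorted[8] = RpRPrrPQqQRprqQpq$pPRr
  sorted[9] = RprqQpq$pPRrRpRPrrPQqQ
  sorted[10] = RrRpRPrrPQqQRprqQpq$pP
  sorted[11] = pPRrRpRPrrPQqQRprqQpq$
  sorted[12] = pRPrrPQqQRprqQpq$pPRrR
  sorted[13] = pq$pPRrRpRPrrPQqQRprqQ
  sorted[14] = prqQpq$pPRrRpRPrrPQqQR
  sorted[15] = q$pPRrRpRPrrPQqQRprqQp
  sorted[16] = qQRprqQpq$pPRrRpRPrrPQ
  sorted[17] = qQpq$pPRrRpRPrrPQqQRpr
  sorted[18] = rPQqQRprqQpq$pPRrRpRPr
  sorted[19] = rRpRPrrPQqQRprqQpq$pPR
  sorted[20] = rqQpq$pPRrRpRPrrPQqQRp
  sorted[21] = rrPQqQRprqQpq$pPRrRpRP
sorted[15] = q$pPRrRpRPrrPQqQRprqQp

Answer: q$pPRrRpRPrrPQqQRprqQp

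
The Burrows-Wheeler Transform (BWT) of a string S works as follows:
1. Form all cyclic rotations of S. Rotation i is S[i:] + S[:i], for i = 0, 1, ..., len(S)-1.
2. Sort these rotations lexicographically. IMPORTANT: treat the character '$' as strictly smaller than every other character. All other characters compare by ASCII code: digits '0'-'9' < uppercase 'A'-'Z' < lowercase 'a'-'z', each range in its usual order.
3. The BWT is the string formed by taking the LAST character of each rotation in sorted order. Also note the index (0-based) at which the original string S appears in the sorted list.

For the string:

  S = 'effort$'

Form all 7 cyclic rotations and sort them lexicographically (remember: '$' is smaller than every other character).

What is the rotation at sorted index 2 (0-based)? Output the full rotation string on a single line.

All 7 rotations (rotation i = S[i:]+S[:i]):
  rot[0] = effort$
  rot[1] = ffort$e
  rot[2] = fort$ef
  rot[3] = ort$eff
  rot[4] = rt$effo
  rot[5] = t$effor
  rot[6] = $effort
Sorted (with $ < everything):
  sorted[0] = $effort
  sorted[1] = effort$
  sorted[2] = ffort$e
  sorted[3] = fort$ef
  sorted[4] = ort$eff
  sorted[5] = rt$effo
  sorted[6] = t$effor
sorted[2] = ffort$e

Answer: ffort$e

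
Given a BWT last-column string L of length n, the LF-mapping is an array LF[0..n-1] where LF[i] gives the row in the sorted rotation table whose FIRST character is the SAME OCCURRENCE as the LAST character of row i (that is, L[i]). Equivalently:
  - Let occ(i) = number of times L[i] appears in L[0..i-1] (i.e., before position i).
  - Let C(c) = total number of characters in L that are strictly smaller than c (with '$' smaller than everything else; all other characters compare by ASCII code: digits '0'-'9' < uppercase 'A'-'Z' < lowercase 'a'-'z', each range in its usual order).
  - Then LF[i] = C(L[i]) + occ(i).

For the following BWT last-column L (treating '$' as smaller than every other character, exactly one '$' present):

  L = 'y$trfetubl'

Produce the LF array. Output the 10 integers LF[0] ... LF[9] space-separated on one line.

Char counts: '$':1, 'b':1, 'e':1, 'f':1, 'l':1, 'r':1, 't':2, 'u':1, 'y':1
C (first-col start): C('$')=0, C('b')=1, C('e')=2, C('f')=3, C('l')=4, C('r')=5, C('t')=6, C('u')=8, C('y')=9
L[0]='y': occ=0, LF[0]=C('y')+0=9+0=9
L[1]='$': occ=0, LF[1]=C('$')+0=0+0=0
L[2]='t': occ=0, LF[2]=C('t')+0=6+0=6
L[3]='r': occ=0, LF[3]=C('r')+0=5+0=5
L[4]='f': occ=0, LF[4]=C('f')+0=3+0=3
L[5]='e': occ=0, LF[5]=C('e')+0=2+0=2
L[6]='t': occ=1, LF[6]=C('t')+1=6+1=7
L[7]='u': occ=0, LF[7]=C('u')+0=8+0=8
L[8]='b': occ=0, LF[8]=C('b')+0=1+0=1
L[9]='l': occ=0, LF[9]=C('l')+0=4+0=4

Answer: 9 0 6 5 3 2 7 8 1 4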